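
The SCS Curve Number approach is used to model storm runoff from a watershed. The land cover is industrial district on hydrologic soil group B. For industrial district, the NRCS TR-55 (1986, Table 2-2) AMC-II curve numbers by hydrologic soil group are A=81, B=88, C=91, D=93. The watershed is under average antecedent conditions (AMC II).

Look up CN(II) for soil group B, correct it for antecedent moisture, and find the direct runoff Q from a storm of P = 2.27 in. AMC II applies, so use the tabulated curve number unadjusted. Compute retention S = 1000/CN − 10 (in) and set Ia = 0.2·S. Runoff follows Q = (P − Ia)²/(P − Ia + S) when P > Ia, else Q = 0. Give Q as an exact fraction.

Q = 4826809/4066700 in ≈ 1.187 in

NRCS table: industrial district, soil group B → CN(II) = 88
AMC II — tabulated CN = 88 applies directly.
Max retention: S = 1000/88 − 10 = 15/11 in (≈ 1.364 in)
Ia = 0.2·(15/11) = 3/11 in ≈ 0.273 in
Excess rainfall: 2.270 − 0.273 = 1.997 in; P > Ia so Q > 0
Runoff Q = (P−Ia)²/(P−Ia+S) = (1.997)²/(1.997+1.364) = 4826809/4066700 ≈ 1.187 in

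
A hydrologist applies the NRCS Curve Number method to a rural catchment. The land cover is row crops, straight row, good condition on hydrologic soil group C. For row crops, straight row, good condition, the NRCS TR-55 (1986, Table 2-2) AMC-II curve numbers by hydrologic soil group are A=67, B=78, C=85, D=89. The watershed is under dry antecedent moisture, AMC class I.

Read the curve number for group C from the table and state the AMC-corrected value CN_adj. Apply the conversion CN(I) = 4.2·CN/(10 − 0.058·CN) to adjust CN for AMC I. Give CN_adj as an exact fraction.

NRCS table: row crops, straight row, good condition, soil group C → CN(II) = 85
CN(I) from CN(II)=85: (4.2·85)/(10 − 0.058·85) = 11900/169 ≈ 70.414

CN_adj = 11900/169 ≈ 70.414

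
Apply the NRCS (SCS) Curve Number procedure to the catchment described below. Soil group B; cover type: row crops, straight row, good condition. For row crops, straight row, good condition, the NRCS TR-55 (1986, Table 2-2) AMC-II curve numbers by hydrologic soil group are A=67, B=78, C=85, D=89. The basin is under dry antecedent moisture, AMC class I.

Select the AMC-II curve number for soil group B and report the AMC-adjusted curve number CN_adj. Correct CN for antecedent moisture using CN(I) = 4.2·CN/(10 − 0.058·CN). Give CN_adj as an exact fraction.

NRCS table: row crops, straight row, good condition, soil group B → CN(II) = 78
Adjust CN=78 to AMC I: 4.2·78/(10 − 0.058·78) → (1638/5) ÷ (1369/250) = 81900/1369 ≈ 59.825

CN_adj = 81900/1369 ≈ 59.825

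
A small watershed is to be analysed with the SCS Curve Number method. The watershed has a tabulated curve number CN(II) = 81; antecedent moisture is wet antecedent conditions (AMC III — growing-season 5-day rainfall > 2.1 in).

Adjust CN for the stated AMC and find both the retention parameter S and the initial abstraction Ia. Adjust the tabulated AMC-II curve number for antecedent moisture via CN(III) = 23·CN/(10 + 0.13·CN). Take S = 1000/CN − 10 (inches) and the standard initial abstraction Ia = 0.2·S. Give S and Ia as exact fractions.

S = 1900/1863 in ≈ 1.020 in; Ia = 380/1863 in ≈ 0.204 in

Wet (AMC III): CN(III) = 23·81/(10 + 0.13·81) = 1863/(2053/100) = 186300/2053 ≈ 90.745
Retention S: 1000/CN − 10 with CN=90.745 → S = 1900/1863 ≈ 1.020 in
Ia = 0.2S: 0.2·1.020 = 0.204 in (exactly 380/1863)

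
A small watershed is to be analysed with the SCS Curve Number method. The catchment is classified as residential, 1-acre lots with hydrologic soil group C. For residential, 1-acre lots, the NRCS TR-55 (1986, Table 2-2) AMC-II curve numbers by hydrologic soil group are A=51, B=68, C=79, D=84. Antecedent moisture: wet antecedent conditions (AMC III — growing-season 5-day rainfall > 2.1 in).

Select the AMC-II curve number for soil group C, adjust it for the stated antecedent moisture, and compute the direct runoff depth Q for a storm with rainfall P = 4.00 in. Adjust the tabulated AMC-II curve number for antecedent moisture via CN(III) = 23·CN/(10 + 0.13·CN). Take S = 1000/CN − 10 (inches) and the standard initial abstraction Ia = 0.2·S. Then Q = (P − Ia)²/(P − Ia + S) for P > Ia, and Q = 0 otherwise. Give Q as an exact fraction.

NRCS table: residential, 1-acre lots, soil group C → CN(II) = 79
CN(III) from CN(II)=79: (23·79)/(10 + 0.13·79) = 181700/2027 ≈ 89.640
Max retention: S = 1000/(181700/2027) − 10 = 2100/1817 in (≈ 1.156 in)
Initial abstraction Ia = S/5 = (2100/1817)/5 = 420/1817 ≈ 0.231 in
Since P=4.000 > Ia=0.231: effective rainfall P−Ia = 6848/1817 in
Q: (6848/1817)² ÷ (8948/1817) = 11723776/4064629 in (≈ 2.884 in)

Q = 11723776/4064629 in ≈ 2.884 in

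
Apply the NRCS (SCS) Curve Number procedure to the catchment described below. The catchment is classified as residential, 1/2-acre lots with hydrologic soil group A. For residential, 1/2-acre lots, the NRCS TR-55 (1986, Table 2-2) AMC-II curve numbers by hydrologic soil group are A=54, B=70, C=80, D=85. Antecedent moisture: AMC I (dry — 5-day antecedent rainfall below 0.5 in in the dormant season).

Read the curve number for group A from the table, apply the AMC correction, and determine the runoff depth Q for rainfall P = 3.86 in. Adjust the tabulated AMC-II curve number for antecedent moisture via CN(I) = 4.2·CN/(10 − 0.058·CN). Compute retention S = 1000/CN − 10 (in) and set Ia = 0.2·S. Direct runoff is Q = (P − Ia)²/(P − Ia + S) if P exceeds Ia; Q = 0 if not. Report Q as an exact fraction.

Q = 0 in ≈ 0.000 in

NRCS table: residential, 1/2-acre lots, soil group A → CN(II) = 54
CN(I) from CN(II)=54: (4.2·54)/(10 − 0.058·54) = 56700/1717 ≈ 33.023
Retention S: 1000/CN − 10 with CN=33.023 → S = 11500/567 ≈ 20.282 in
Initial abstraction Ia = S/5 = (11500/567)/5 = 2300/567 ≈ 4.056 in
P = 3.860 ≤ Ia = 4.056 in: entire storm abstracted, Q = 0.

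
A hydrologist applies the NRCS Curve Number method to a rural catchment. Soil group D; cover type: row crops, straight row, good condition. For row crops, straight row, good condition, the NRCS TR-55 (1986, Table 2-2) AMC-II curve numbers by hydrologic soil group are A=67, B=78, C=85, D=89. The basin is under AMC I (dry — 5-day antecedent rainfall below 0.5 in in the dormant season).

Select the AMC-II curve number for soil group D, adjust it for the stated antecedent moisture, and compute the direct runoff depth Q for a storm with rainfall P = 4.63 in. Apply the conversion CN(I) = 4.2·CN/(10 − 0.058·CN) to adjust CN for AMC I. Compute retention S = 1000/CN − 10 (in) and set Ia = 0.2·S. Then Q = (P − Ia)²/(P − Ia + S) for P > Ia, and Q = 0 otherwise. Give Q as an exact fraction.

Q = 570549090409/243969354300 in ≈ 2.339 in

NRCS table: row crops, straight row, good condition, soil group D → CN(II) = 89
Dry (AMC I): CN(I) = 4.2·89/(10 − 0.058·89) = (1869/5)/(2419/500) = 186900/2419 ≈ 77.263
S = 1000/(186900/2419) − 10 = 5500/1869 in ≈ 2.943 in
Initial abstraction Ia = S/5 = (5500/1869)/5 = 1100/1869 ≈ 0.589 in
Excess rainfall: 4.630 − 0.589 = 4.041 in; P > Ia so Q > 0
Q = (755347/186900)²/((755347/186900) + 5500/1869) = (570549090409/34931610000)/(1305347/186900) = 570549090409/243969354300 in ≈ 2.339 in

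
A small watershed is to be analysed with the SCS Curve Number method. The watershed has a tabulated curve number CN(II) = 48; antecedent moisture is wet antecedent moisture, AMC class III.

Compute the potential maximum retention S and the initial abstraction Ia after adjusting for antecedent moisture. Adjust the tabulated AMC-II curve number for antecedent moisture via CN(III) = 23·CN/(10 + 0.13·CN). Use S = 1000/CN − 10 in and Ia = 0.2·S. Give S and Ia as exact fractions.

CN(III) from CN(II)=48: (23·48)/(10 + 0.13·48) = 13800/203 ≈ 67.980
S = 1000/(13800/203) − 10 = 325/69 in ≈ 4.710 in
Initial abstraction Ia = S/5 = (325/69)/5 = 65/69 ≈ 0.942 in

S = 325/69 in ≈ 4.710 in; Ia = 65/69 in ≈ 0.942 in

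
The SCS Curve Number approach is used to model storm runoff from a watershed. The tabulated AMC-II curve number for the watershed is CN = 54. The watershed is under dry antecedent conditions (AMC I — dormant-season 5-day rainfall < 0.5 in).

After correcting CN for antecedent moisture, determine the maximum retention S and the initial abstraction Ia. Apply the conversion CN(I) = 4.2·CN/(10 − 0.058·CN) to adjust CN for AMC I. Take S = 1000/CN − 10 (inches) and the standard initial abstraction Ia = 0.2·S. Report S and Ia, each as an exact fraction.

Dry (AMC I): CN(I) = 4.2·54/(10 − 0.058·54) = (1134/5)/(1717/250) = 56700/1717 ≈ 33.023
S = 1000/(56700/1717) − 10 = 11500/567 in ≈ 20.282 in
Ia = 0.2·(11500/567) = 2300/567 in ≈ 4.056 in

S = 11500/567 in ≈ 20.282 in; Ia = 2300/567 in ≈ 4.056 in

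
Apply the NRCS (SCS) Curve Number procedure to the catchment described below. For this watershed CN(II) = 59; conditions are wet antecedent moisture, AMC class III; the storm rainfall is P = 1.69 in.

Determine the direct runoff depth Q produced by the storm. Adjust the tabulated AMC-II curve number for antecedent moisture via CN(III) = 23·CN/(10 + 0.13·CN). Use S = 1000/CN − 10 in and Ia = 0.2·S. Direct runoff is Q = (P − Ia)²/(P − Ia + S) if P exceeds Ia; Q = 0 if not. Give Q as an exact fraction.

CN(III) from CN(II)=59: (23·59)/(10 + 0.13·59) = 135700/1767 ≈ 76.797
Max retention: S = 1000/(135700/1767) − 10 = 4100/1357 in (≈ 3.021 in)
Initial abstraction Ia = S/5 = (4100/1357)/5 = 820/1357 ≈ 0.604 in
P − Ia = 1.690 − 0.604 = 147333/135700 ≈ 1.086 in (> 0, runoff occurs)
Q = (147333/135700)²/((147333/135700) + 4100/1357) = (21707012889/18414490000)/(557333/135700) = 21707012889/75630088100 in ≈ 0.287 in

Q = 21707012889/75630088100 in ≈ 0.287 in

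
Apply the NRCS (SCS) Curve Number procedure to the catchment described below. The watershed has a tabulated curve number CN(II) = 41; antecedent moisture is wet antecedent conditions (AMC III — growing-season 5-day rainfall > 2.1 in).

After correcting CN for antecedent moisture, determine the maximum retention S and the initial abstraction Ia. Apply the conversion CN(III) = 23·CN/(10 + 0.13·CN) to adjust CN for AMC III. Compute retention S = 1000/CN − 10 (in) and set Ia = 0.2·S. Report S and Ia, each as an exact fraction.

Wet (AMC III): CN(III) = 23·41/(10 + 0.13·41) = 943/(1533/100) = 94300/1533 ≈ 61.513
Retention S: 1000/CN − 10 with CN=61.513 → S = 5900/943 ≈ 6.257 in
Ia = 0.2S: 0.2·6.257 = 1.251 in (exactly 1180/943)

S = 5900/943 in ≈ 6.257 in; Ia = 1180/943 in ≈ 1.251 in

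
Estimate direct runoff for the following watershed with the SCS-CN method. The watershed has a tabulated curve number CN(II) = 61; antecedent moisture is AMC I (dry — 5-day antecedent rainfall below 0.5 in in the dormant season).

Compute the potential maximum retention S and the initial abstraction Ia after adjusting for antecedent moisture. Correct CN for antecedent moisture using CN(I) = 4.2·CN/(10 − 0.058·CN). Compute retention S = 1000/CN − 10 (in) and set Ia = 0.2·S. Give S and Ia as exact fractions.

Dry (AMC I): CN(I) = 4.2·61/(10 − 0.058·61) = (1281/5)/(3231/500) = 42700/1077 ≈ 39.647
Retention S: 1000/CN − 10 with CN=39.647 → S = 6500/427 ≈ 15.222 in
Initial abstraction Ia = S/5 = (6500/427)/5 = 1300/427 ≈ 3.044 in

S = 6500/427 in ≈ 15.222 in; Ia = 1300/427 in ≈ 3.044 in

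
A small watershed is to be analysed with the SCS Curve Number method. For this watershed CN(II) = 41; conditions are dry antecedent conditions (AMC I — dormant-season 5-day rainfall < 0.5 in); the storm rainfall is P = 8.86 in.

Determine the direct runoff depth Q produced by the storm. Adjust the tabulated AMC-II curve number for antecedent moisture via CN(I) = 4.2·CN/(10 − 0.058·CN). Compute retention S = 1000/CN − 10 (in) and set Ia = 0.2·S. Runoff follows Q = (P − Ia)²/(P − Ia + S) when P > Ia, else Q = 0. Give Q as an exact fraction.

Adjust CN=41 to AMC I: 4.2·41/(10 − 0.058·41) → (861/5) ÷ (3811/500) = 86100/3811 ≈ 22.592
Max retention: S = 1000/(86100/3811) − 10 = 29500/861 in (≈ 34.262 in)
Initial abstraction Ia = S/5 = (29500/861)/5 = 5900/861 ≈ 6.852 in
Since P=8.860 > Ia=6.852: effective rainfall P−Ia = 86423/43050 in
Q: (86423/43050)² ÷ (1561423/43050) = 7468934929/67219260150 in (≈ 0.111 in)

Q = 7468934929/67219260150 in ≈ 0.111 in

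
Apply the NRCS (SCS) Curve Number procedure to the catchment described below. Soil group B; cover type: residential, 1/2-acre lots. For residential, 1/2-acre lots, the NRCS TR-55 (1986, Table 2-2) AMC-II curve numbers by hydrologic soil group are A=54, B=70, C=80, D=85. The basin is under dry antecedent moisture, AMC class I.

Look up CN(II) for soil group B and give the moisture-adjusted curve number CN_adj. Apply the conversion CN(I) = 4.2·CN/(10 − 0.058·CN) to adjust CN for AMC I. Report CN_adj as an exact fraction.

NRCS table: residential, 1/2-acre lots, soil group B → CN(II) = 70
CN(I) from CN(II)=70: (4.2·70)/(10 − 0.058·70) = 4900/99 ≈ 49.495

CN_adj = 4900/99 ≈ 49.495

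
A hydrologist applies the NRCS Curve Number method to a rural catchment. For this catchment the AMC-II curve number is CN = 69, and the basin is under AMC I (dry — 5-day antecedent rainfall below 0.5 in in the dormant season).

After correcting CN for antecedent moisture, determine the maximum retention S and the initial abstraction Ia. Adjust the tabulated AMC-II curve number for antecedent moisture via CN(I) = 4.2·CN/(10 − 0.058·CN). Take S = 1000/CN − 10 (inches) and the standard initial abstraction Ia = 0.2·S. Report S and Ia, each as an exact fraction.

CN(I) from CN(II)=69: (4.2·69)/(10 − 0.058·69) = 144900/2999 ≈ 48.316
Retention S: 1000/CN − 10 with CN=48.316 → S = 15500/1449 ≈ 10.697 in
Initial abstraction Ia = S/5 = (15500/1449)/5 = 3100/1449 ≈ 2.139 in

S = 15500/1449 in ≈ 10.697 in; Ia = 3100/1449 in ≈ 2.139 in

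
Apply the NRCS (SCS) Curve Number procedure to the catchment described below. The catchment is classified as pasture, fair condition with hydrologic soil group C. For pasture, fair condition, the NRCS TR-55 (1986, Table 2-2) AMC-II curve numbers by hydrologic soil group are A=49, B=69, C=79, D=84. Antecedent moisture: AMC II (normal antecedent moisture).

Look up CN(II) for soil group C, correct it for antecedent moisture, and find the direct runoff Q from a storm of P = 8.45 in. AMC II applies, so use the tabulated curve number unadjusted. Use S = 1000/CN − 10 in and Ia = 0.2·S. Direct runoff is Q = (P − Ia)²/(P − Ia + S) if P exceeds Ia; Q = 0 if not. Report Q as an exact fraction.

Q = 156525121/26403380 in ≈ 5.928 in

NRCS table: pasture, fair condition, soil group C → CN(II) = 79
AMC II — tabulated CN = 79 applies directly.
Retention S: 1000/CN − 10 with CN=79.000 → S = 210/79 ≈ 2.658 in
Initial abstraction Ia = S/5 = (210/79)/5 = 42/79 ≈ 0.532 in
Since P=8.450 > Ia=0.532: effective rainfall P−Ia = 12511/1580 in
Q = (12511/1580)²/((12511/1580) + 210/79) = (156525121/2496400)/(16711/1580) = 156525121/26403380 in ≈ 5.928 in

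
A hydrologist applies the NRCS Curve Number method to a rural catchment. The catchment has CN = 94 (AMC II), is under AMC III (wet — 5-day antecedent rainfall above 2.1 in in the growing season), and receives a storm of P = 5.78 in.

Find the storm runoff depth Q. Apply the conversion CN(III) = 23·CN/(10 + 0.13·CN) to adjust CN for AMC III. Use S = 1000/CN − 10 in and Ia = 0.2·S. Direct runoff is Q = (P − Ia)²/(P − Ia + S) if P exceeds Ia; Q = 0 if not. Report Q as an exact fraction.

Q = 95733929281/17534306450 in ≈ 5.460 in

Adjust CN=94 to AMC III: 23·94/(10 + 0.13·94) → 2162 ÷ (1111/50) = 108100/1111 ≈ 97.300
Max retention: S = 1000/(108100/1111) − 10 = 300/1081 in (≈ 0.278 in)
Ia = 0.2S: 0.2·0.278 = 0.056 in (exactly 60/1081)
Since P=5.780 > Ia=0.056: effective rainfall P−Ia = 309409/54050 in
Runoff Q = (P−Ia)²/(P−Ia+S) = (5.724)²/(5.724+0.278) = 95733929281/17534306450 ≈ 5.460 in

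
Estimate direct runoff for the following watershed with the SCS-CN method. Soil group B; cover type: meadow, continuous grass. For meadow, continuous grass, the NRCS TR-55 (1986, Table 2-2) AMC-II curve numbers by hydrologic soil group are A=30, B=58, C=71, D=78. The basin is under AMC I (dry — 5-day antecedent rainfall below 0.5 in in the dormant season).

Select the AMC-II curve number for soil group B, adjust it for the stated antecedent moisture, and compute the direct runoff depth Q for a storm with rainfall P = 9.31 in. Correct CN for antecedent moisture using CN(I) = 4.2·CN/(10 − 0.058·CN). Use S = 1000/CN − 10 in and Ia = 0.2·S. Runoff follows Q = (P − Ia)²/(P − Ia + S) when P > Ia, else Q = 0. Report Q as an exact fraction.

NRCS table: meadow, continuous grass, soil group B → CN(II) = 58
Dry (AMC I): CN(I) = 4.2·58/(10 − 0.058·58) = (1218/5)/(1659/250) = 2900/79 ≈ 36.709
Max retention: S = 1000/(2900/79) − 10 = 500/29 in (≈ 17.241 in)
Ia = 0.2S: 0.2·17.241 = 3.448 in (exactly 100/29)
Since P=9.310 > Ia=3.448: effective rainfall P−Ia = 16999/2900 in
Q = (16999/2900)²/((16999/2900) + 500/29) = (288966001/8410000)/(66999/2900) = 288966001/194297100 in ≈ 1.487 in

Q = 288966001/194297100 in ≈ 1.487 in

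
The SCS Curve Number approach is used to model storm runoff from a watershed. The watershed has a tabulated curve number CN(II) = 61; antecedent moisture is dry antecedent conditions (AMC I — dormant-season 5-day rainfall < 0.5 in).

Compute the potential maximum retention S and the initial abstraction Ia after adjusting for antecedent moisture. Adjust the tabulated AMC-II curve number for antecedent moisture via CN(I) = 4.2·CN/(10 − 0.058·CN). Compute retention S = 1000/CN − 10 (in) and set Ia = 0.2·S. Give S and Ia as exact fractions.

CN(I) from CN(II)=61: (4.2·61)/(10 − 0.058·61) = 42700/1077 ≈ 39.647
Retention S: 1000/CN − 10 with CN=39.647 → S = 6500/427 ≈ 15.222 in
Initial abstraction Ia = S/5 = (6500/427)/5 = 1300/427 ≈ 3.044 in

S = 6500/427 in ≈ 15.222 in; Ia = 1300/427 in ≈ 3.044 in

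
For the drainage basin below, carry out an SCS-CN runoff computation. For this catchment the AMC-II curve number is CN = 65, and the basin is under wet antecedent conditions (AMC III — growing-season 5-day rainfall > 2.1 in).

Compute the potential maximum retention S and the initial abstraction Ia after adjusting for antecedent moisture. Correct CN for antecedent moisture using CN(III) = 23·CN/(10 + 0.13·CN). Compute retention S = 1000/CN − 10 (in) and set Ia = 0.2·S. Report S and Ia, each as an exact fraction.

CN(III) from CN(II)=65: (23·65)/(10 + 0.13·65) = 29900/369 ≈ 81.030
S = 1000/(29900/369) − 10 = 700/299 in ≈ 2.341 in
Ia = 0.2·(700/299) = 140/299 in ≈ 0.468 in

S = 700/299 in ≈ 2.341 in; Ia = 140/299 in ≈ 0.468 in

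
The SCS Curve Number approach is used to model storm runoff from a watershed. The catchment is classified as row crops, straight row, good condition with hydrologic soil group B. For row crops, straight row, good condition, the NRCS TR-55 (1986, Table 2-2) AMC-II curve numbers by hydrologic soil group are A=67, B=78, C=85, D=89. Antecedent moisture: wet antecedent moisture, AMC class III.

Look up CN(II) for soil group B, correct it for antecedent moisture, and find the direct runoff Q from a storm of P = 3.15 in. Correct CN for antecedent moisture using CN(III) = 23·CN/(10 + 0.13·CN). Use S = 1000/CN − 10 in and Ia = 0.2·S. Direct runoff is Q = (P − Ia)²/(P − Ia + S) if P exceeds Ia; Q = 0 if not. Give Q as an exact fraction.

NRCS table: row crops, straight row, good condition, soil group B → CN(II) = 78
CN(III) from CN(II)=78: (23·78)/(10 + 0.13·78) = 89700/1007 ≈ 89.076
Max retention: S = 1000/(89700/1007) − 10 = 1100/897 in (≈ 1.226 in)
Initial abstraction Ia = S/5 = (1100/897)/5 = 220/897 ≈ 0.245 in
Since P=3.150 > Ia=0.245: effective rainfall P−Ia = 52111/17940 in
Runoff Q = (P−Ia)²/(P−Ia+S) = (2.905)²/(2.905+1.226) = 2715556321/1329551340 ≈ 2.042 in

Q = 2715556321/1329551340 in ≈ 2.042 in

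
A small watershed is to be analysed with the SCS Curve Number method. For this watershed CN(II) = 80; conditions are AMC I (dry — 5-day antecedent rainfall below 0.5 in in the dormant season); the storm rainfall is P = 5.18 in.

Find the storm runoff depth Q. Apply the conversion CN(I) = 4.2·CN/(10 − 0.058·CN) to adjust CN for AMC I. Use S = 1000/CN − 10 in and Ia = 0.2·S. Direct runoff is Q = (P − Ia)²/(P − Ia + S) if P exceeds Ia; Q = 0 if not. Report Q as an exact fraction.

Q = 17547721/10960950 in ≈ 1.601 in

CN(I) from CN(II)=80: (4.2·80)/(10 − 0.058·80) = 4200/67 ≈ 62.687
S = 1000/(4200/67) − 10 = 125/21 in ≈ 5.952 in
Ia = 0.2S: 0.2·5.952 = 1.190 in (exactly 25/21)
P − Ia = 5.180 − 1.190 = 4189/1050 ≈ 3.990 in (> 0, runoff occurs)
Runoff Q = (P−Ia)²/(P−Ia+S) = (3.990)²/(3.990+5.952) = 17547721/10960950 ≈ 1.601 in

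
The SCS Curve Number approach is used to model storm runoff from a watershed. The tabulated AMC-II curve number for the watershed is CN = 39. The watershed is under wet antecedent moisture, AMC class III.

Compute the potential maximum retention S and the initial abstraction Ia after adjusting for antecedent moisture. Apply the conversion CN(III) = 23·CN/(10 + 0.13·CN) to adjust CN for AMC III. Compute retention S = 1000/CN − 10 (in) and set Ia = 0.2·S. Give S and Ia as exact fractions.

CN(III) from CN(II)=39: (23·39)/(10 + 0.13·39) = 89700/1507 ≈ 59.522
Max retention: S = 1000/(89700/1507) − 10 = 6100/897 in (≈ 6.800 in)
Ia = 0.2·(6100/897) = 1220/897 in ≈ 1.360 in

S = 6100/897 in ≈ 6.800 in; Ia = 1220/897 in ≈ 1.360 in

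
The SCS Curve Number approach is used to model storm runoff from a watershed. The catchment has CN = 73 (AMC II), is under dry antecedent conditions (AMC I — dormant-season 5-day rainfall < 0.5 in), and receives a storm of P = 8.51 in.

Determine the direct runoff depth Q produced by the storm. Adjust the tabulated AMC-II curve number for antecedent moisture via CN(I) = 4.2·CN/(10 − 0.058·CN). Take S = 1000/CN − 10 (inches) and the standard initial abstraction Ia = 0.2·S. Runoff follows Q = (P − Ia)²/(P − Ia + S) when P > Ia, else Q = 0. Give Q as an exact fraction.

Dry (AMC I): CN(I) = 4.2·73/(10 − 0.058·73) = (1533/5)/(2883/500) = 51100/961 ≈ 53.174
Retention S: 1000/CN − 10 with CN=53.174 → S = 4500/511 ≈ 8.806 in
Ia = 0.2·(4500/511) = 900/511 in ≈ 1.761 in
Excess rainfall: 8.510 − 1.761 = 6.749 in; P > Ia so Q > 0
Runoff Q = (P−Ia)²/(P−Ia+S) = (6.749)²/(6.749+8.806) = 118929109321/40617397100 ≈ 2.928 in

Q = 118929109321/40617397100 in ≈ 2.928 in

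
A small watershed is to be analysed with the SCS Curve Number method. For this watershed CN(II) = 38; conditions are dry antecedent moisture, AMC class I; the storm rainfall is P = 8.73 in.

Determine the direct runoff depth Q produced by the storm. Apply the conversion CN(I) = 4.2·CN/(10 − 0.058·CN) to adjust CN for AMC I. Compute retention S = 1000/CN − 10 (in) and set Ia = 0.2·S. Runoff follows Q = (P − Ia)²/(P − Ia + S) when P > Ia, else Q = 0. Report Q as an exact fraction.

Q = 1468958929/63374247300 in ≈ 0.023 in

Adjust CN=38 to AMC I: 4.2·38/(10 − 0.058·38) → (798/5) ÷ (1949/250) = 39900/1949 ≈ 20.472
Max retention: S = 1000/(39900/1949) − 10 = 15500/399 in (≈ 38.847 in)
Ia = 0.2S: 0.2·38.847 = 7.769 in (exactly 3100/399)
P − Ia = 8.730 − 7.769 = 38327/39900 ≈ 0.961 in (> 0, runoff occurs)
Runoff Q = (P−Ia)²/(P−Ia+S) = (0.961)²/(0.961+38.847) = 1468958929/63374247300 ≈ 0.023 in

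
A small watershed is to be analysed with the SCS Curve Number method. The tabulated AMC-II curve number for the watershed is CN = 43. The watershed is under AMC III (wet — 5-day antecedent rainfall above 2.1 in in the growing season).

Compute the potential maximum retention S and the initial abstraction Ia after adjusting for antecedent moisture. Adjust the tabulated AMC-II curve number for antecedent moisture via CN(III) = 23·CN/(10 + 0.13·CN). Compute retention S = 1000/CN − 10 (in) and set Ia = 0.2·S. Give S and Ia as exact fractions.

S = 5700/989 in ≈ 5.763 in; Ia = 1140/989 in ≈ 1.153 in

Adjust CN=43 to AMC III: 23·43/(10 + 0.13·43) → 989 ÷ (1559/100) = 98900/1559 ≈ 63.438
Max retention: S = 1000/(98900/1559) − 10 = 5700/989 in (≈ 5.763 in)
Ia = 0.2·(5700/989) = 1140/989 in ≈ 1.153 in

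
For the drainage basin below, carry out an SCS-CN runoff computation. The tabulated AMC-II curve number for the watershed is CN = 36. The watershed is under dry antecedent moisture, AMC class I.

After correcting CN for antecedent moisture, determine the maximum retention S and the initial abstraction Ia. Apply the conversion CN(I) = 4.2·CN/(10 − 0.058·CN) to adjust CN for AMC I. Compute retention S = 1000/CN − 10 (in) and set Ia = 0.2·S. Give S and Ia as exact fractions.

CN(I) from CN(II)=36: (4.2·36)/(10 − 0.058·36) = 18900/989 ≈ 19.110
Retention S: 1000/CN − 10 with CN=19.110 → S = 8000/189 ≈ 42.328 in
Ia = 0.2S: 0.2·42.328 = 8.466 in (exactly 1600/189)

S = 8000/189 in ≈ 42.328 in; Ia = 1600/189 in ≈ 8.466 in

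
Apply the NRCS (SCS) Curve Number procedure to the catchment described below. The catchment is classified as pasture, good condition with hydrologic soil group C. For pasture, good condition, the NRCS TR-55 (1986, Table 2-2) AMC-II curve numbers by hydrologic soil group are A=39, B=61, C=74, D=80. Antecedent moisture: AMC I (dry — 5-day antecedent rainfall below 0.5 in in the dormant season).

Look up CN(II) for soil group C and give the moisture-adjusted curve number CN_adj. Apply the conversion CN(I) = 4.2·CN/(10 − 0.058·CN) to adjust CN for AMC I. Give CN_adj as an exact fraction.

NRCS table: pasture, good condition, soil group C → CN(II) = 74
Adjust CN=74 to AMC I: 4.2·74/(10 − 0.058·74) → (1554/5) ÷ (1427/250) = 77700/1427 ≈ 54.450

CN_adj = 77700/1427 ≈ 54.450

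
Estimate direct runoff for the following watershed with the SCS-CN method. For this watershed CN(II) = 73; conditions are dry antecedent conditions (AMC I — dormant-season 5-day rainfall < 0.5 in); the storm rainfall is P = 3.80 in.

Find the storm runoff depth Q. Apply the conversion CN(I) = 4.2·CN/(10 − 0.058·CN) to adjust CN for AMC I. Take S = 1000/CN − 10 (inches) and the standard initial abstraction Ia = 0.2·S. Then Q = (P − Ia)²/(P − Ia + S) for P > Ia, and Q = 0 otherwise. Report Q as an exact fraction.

CN(I) from CN(II)=73: (4.2·73)/(10 − 0.058·73) = 51100/961 ≈ 53.174
Retention S: 1000/CN − 10 with CN=53.174 → S = 4500/511 ≈ 8.806 in
Initial abstraction Ia = S/5 = (4500/511)/5 = 900/511 ≈ 1.761 in
Excess rainfall: 3.800 − 1.761 = 2.039 in; P > Ia so Q > 0
Runoff Q = (P−Ia)²/(P−Ia+S) = (2.039)²/(2.039+8.806) = 27133681/70796495 ≈ 0.383 in

Q = 27133681/70796495 in ≈ 0.383 in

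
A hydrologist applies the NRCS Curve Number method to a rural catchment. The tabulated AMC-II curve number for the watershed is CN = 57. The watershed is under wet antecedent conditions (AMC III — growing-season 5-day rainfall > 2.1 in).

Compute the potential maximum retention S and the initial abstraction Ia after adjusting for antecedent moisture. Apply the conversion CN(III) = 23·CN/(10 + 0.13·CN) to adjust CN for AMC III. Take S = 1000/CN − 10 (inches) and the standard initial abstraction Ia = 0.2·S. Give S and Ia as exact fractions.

S = 4300/1311 in ≈ 3.280 in; Ia = 860/1311 in ≈ 0.656 in

Adjust CN=57 to AMC III: 23·57/(10 + 0.13·57) → 1311 ÷ (1741/100) = 131100/1741 ≈ 75.302
Retention S: 1000/CN − 10 with CN=75.302 → S = 4300/1311 ≈ 3.280 in
Ia = 0.2·(4300/1311) = 860/1311 in ≈ 0.656 in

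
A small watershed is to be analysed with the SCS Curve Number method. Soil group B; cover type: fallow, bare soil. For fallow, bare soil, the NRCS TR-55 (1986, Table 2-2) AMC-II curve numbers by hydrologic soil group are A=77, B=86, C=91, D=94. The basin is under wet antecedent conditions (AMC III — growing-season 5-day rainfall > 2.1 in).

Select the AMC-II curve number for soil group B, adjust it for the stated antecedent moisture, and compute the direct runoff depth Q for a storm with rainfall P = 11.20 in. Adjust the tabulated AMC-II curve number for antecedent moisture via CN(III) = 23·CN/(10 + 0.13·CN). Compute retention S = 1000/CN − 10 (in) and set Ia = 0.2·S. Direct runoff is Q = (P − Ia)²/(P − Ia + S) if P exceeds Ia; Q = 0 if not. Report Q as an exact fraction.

NRCS table: fallow, bare soil, soil group B → CN(II) = 86
Adjust CN=86 to AMC III: 23·86/(10 + 0.13·86) → 1978 ÷ (1059/50) = 98900/1059 ≈ 93.390
Max retention: S = 1000/(98900/1059) − 10 = 700/989 in (≈ 0.708 in)
Ia = 0.2S: 0.2·0.708 = 0.142 in (exactly 140/989)
P − Ia = 11.200 − 0.142 = 54684/4945 ≈ 11.058 in (> 0, runoff occurs)
Q: (54684/4945)² ÷ (58184/4945) = 53398926/5137855 in (≈ 10.393 in)

Q = 53398926/5137855 in ≈ 10.393 in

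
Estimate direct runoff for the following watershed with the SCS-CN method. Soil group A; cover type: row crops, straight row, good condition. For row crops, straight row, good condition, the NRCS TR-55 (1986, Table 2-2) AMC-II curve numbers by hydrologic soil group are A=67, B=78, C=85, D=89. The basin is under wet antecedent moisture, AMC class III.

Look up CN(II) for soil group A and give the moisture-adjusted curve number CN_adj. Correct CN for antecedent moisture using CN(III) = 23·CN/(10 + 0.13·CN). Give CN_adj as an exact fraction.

CN_adj = 154100/1871 ≈ 82.362

NRCS table: row crops, straight row, good condition, soil group A → CN(II) = 67
Adjust CN=67 to AMC III: 23·67/(10 + 0.13·67) → 1541 ÷ (1871/100) = 154100/1871 ≈ 82.362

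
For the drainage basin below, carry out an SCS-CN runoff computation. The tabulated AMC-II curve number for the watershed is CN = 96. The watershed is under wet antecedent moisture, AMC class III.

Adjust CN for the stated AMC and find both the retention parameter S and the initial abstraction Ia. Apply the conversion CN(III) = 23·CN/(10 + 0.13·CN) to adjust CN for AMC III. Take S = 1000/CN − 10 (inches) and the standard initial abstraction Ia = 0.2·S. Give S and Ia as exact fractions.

CN(III) from CN(II)=96: (23·96)/(10 + 0.13·96) = 27600/281 ≈ 98.221
Retention S: 1000/CN − 10 with CN=98.221 → S = 25/138 ≈ 0.181 in
Initial abstraction Ia = S/5 = (25/138)/5 = 5/138 ≈ 0.036 in

S = 25/138 in ≈ 0.181 in; Ia = 5/138 in ≈ 0.036 in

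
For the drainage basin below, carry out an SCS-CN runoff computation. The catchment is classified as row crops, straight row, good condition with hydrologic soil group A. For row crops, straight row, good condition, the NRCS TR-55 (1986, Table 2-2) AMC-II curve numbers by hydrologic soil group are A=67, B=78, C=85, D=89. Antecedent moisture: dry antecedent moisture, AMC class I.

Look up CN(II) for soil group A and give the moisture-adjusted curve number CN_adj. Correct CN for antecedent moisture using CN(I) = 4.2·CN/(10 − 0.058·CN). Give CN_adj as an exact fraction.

NRCS table: row crops, straight row, good condition, soil group A → CN(II) = 67
Dry (AMC I): CN(I) = 4.2·67/(10 − 0.058·67) = (1407/5)/(3057/500) = 46900/1019 ≈ 46.026

CN_adj = 46900/1019 ≈ 46.026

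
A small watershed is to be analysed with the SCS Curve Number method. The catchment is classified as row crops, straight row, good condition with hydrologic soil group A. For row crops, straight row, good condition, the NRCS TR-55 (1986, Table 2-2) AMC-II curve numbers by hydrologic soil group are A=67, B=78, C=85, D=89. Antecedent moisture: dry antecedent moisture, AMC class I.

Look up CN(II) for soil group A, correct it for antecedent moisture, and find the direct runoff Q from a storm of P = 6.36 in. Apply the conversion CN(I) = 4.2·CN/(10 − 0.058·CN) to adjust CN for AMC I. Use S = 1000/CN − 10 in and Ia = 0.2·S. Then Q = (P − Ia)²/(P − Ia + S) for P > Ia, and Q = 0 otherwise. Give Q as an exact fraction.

NRCS table: row crops, straight row, good condition, soil group A → CN(II) = 67
Adjust CN=67 to AMC I: 4.2·67/(10 − 0.058·67) → (1407/5) ÷ (3057/500) = 46900/1019 ≈ 46.026
Max retention: S = 1000/(46900/1019) − 10 = 5500/469 in (≈ 11.727 in)
Initial abstraction Ia = S/5 = (5500/469)/5 = 1100/469 ≈ 2.345 in
P − Ia = 6.360 − 2.345 = 47071/11725 ≈ 4.015 in (> 0, runoff occurs)
Q: (47071/11725)² ÷ (184571/11725) = 2215679041/2164094975 in (≈ 1.024 in)

Q = 2215679041/2164094975 in ≈ 1.024 in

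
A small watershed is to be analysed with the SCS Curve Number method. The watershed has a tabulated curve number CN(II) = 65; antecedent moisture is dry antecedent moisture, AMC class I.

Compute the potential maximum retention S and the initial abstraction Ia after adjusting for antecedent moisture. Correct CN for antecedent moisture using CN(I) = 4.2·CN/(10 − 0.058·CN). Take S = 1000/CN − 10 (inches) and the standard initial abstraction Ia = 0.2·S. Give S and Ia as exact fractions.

Adjust CN=65 to AMC I: 4.2·65/(10 − 0.058·65) → 273 ÷ (623/100) = 3900/89 ≈ 43.820
S = 1000/(3900/89) − 10 = 500/39 in ≈ 12.821 in
Initial abstraction Ia = S/5 = (500/39)/5 = 100/39 ≈ 2.564 in

S = 500/39 in ≈ 12.821 in; Ia = 100/39 in ≈ 2.564 in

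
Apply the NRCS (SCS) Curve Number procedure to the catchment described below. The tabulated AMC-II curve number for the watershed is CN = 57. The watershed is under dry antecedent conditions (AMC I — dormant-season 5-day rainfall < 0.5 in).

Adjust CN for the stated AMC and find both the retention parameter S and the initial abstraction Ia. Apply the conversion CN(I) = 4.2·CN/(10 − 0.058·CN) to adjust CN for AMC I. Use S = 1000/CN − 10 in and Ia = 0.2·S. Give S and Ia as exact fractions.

S = 21500/1197 in ≈ 17.962 in; Ia = 4300/1197 in ≈ 3.592 in

CN(I) from CN(II)=57: (4.2·57)/(10 − 0.058·57) = 119700/3347 ≈ 35.763
Max retention: S = 1000/(119700/3347) − 10 = 21500/1197 in (≈ 17.962 in)
Initial abstraction Ia = S/5 = (21500/1197)/5 = 4300/1197 ≈ 3.592 in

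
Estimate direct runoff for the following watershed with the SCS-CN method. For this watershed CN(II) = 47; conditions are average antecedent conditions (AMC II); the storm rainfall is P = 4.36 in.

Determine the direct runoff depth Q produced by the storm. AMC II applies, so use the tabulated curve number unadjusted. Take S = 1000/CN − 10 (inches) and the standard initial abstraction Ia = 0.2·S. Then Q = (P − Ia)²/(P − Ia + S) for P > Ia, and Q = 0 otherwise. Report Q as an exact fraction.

Q = 6115729/18474525 in ≈ 0.331 in

CN(II) = 47; AMC II needs no correction.
Retention S: 1000/CN − 10 with CN=47.000 → S = 530/47 ≈ 11.277 in
Ia = 0.2S: 0.2·11.277 = 2.255 in (exactly 106/47)
Since P=4.360 > Ia=2.255: effective rainfall P−Ia = 2473/1175 in
Q: (2473/1175)² ÷ (15723/1175) = 6115729/18474525 in (≈ 0.331 in)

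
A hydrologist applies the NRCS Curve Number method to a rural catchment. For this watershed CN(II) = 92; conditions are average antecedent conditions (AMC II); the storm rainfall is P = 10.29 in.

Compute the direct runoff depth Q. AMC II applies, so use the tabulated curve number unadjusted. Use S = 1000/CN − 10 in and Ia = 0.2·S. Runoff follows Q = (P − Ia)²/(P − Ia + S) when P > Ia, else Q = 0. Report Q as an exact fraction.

CN(II) = 92; AMC II needs no correction.
Retention S: 1000/CN − 10 with CN=92.000 → S = 20/23 ≈ 0.870 in
Initial abstraction Ia = S/5 = (20/23)/5 = 4/23 ≈ 0.174 in
P − Ia = 10.290 − 0.174 = 23267/2300 ≈ 10.116 in (> 0, runoff occurs)
Q = (23267/2300)²/((23267/2300) + 20/23) = (541353289/5290000)/(25267/2300) = 541353289/58114100 in ≈ 9.315 in

Q = 541353289/58114100 in ≈ 9.315 in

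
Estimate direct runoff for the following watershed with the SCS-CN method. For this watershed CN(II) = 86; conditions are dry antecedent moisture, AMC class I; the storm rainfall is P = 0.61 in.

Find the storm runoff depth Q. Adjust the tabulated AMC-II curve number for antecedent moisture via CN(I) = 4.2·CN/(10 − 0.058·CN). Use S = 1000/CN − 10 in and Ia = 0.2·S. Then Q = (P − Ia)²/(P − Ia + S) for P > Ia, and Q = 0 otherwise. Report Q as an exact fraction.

Q = 0 in ≈ 0.000 in

CN(I) from CN(II)=86: (4.2·86)/(10 − 0.058·86) = 12900/179 ≈ 72.067
Retention S: 1000/CN − 10 with CN=72.067 → S = 500/129 ≈ 3.876 in
Initial abstraction Ia = S/5 = (500/129)/5 = 100/129 ≈ 0.775 in
P = 0.610 ≤ Ia = 0.775 in: entire storm abstracted, Q = 0.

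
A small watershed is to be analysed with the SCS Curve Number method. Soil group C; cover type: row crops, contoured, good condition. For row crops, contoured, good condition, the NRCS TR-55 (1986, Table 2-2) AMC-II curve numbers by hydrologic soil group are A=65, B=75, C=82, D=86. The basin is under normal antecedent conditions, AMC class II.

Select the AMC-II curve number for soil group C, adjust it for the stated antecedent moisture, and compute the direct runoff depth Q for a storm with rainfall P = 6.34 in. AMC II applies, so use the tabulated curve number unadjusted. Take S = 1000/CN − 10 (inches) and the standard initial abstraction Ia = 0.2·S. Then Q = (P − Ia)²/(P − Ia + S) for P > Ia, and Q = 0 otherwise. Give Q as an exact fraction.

NRCS table: row crops, contoured, good condition, soil group C → CN(II) = 82
CN(II) = 82; AMC II needs no correction.
Max retention: S = 1000/82 − 10 = 90/41 in (≈ 2.195 in)
Ia = 0.2·(90/41) = 18/41 in ≈ 0.439 in
P − Ia = 6.340 − 0.439 = 12097/2050 ≈ 5.901 in (> 0, runoff occurs)
Runoff Q = (P−Ia)²/(P−Ia+S) = (5.901)²/(5.901+2.195) = 146337409/34023850 ≈ 4.301 in

Q = 146337409/34023850 in ≈ 4.301 in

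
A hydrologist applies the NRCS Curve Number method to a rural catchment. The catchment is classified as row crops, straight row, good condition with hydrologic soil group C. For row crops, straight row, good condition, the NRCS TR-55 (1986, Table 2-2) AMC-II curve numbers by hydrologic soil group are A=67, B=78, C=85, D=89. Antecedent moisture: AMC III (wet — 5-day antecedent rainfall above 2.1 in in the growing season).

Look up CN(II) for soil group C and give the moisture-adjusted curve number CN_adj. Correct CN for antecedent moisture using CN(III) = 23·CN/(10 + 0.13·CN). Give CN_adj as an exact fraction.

CN_adj = 39100/421 ≈ 92.874

NRCS table: row crops, straight row, good condition, soil group C → CN(II) = 85
Wet (AMC III): CN(III) = 23·85/(10 + 0.13·85) = 1955/(421/20) = 39100/421 ≈ 92.874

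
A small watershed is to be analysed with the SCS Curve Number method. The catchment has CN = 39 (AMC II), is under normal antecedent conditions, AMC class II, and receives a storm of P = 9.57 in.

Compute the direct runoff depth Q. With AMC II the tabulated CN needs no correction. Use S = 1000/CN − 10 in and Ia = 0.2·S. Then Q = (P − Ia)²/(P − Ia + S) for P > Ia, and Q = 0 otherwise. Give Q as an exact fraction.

Q = 631165129/335879700 in ≈ 1.879 in

CN(II) = 39; AMC II needs no correction.
Retention S: 1000/CN − 10 with CN=39.000 → S = 610/39 ≈ 15.641 in
Ia = 0.2·(610/39) = 122/39 in ≈ 3.128 in
Excess rainfall: 9.570 − 3.128 = 6.442 in; P > Ia so Q > 0
Runoff Q = (P−Ia)²/(P−Ia+S) = (6.442)²/(6.442+15.641) = 631165129/335879700 ≈ 1.879 in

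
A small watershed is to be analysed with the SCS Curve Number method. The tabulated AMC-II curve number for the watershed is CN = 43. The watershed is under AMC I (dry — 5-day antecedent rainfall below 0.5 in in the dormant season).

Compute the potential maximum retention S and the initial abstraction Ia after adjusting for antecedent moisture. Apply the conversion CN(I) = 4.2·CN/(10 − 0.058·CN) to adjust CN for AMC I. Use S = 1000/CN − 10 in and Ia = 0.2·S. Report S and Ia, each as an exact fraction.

CN(I) from CN(II)=43: (4.2·43)/(10 − 0.058·43) = 30100/1251 ≈ 24.061
Max retention: S = 1000/(30100/1251) − 10 = 9500/301 in (≈ 31.561 in)
Ia = 0.2·(9500/301) = 1900/301 in ≈ 6.312 in

S = 9500/301 in ≈ 31.561 in; Ia = 1900/301 in ≈ 6.312 in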